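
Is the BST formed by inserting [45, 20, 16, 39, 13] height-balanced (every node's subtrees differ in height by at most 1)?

Tree (level-order array): [45, 20, None, 16, 39, 13]
Definition: a tree is height-balanced if, at every node, |h(left) - h(right)| <= 1 (empty subtree has height -1).
Bottom-up per-node check:
  node 13: h_left=-1, h_right=-1, diff=0 [OK], height=0
  node 16: h_left=0, h_right=-1, diff=1 [OK], height=1
  node 39: h_left=-1, h_right=-1, diff=0 [OK], height=0
  node 20: h_left=1, h_right=0, diff=1 [OK], height=2
  node 45: h_left=2, h_right=-1, diff=3 [FAIL (|2--1|=3 > 1)], height=3
Node 45 violates the condition: |2 - -1| = 3 > 1.
Result: Not balanced


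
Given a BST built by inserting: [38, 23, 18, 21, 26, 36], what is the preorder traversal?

Tree insertion order: [38, 23, 18, 21, 26, 36]
Tree (level-order array): [38, 23, None, 18, 26, None, 21, None, 36]
Preorder traversal: [38, 23, 18, 21, 26, 36]


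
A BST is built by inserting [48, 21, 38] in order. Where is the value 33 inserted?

Starting tree (level order): [48, 21, None, None, 38]
Insertion path: 48 -> 21 -> 38
Result: insert 33 as left child of 38
Final tree (level order): [48, 21, None, None, 38, 33]


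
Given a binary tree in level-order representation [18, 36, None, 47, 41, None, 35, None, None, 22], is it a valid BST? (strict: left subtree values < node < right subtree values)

Level-order array: [18, 36, None, 47, 41, None, 35, None, None, 22]
Validate using subtree bounds (lo, hi): at each node, require lo < value < hi,
then recurse left with hi=value and right with lo=value.
Preorder trace (stopping at first violation):
  at node 18 with bounds (-inf, +inf): OK
  at node 36 with bounds (-inf, 18): VIOLATION
Node 36 violates its bound: not (-inf < 36 < 18).
Result: Not a valid BST


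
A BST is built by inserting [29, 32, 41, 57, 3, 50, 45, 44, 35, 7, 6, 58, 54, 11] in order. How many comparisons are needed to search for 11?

Search path for 11: 29 -> 3 -> 7 -> 11
Found: True
Comparisons: 4


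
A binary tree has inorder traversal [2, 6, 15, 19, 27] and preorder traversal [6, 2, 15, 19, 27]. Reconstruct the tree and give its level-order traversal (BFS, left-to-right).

Inorder:  [2, 6, 15, 19, 27]
Preorder: [6, 2, 15, 19, 27]
Algorithm: preorder visits root first, so consume preorder in order;
for each root, split the current inorder slice at that value into
left-subtree inorder and right-subtree inorder, then recurse.
Recursive splits:
  root=6; inorder splits into left=[2], right=[15, 19, 27]
  root=2; inorder splits into left=[], right=[]
  root=15; inorder splits into left=[], right=[19, 27]
  root=19; inorder splits into left=[], right=[27]
  root=27; inorder splits into left=[], right=[]
Reconstructed level-order: [6, 2, 15, 19, 27]


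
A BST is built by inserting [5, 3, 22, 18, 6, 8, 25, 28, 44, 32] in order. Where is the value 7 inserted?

Starting tree (level order): [5, 3, 22, None, None, 18, 25, 6, None, None, 28, None, 8, None, 44, None, None, 32]
Insertion path: 5 -> 22 -> 18 -> 6 -> 8
Result: insert 7 as left child of 8
Final tree (level order): [5, 3, 22, None, None, 18, 25, 6, None, None, 28, None, 8, None, 44, 7, None, 32]


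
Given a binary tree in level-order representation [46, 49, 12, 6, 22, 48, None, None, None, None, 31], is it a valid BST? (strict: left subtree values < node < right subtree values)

Level-order array: [46, 49, 12, 6, 22, 48, None, None, None, None, 31]
Validate using subtree bounds (lo, hi): at each node, require lo < value < hi,
then recurse left with hi=value and right with lo=value.
Preorder trace (stopping at first violation):
  at node 46 with bounds (-inf, +inf): OK
  at node 49 with bounds (-inf, 46): VIOLATION
Node 49 violates its bound: not (-inf < 49 < 46).
Result: Not a valid BST


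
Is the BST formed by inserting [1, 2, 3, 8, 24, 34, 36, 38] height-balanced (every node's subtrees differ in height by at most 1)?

Tree (level-order array): [1, None, 2, None, 3, None, 8, None, 24, None, 34, None, 36, None, 38]
Definition: a tree is height-balanced if, at every node, |h(left) - h(right)| <= 1 (empty subtree has height -1).
Bottom-up per-node check:
  node 38: h_left=-1, h_right=-1, diff=0 [OK], height=0
  node 36: h_left=-1, h_right=0, diff=1 [OK], height=1
  node 34: h_left=-1, h_right=1, diff=2 [FAIL (|-1-1|=2 > 1)], height=2
  node 24: h_left=-1, h_right=2, diff=3 [FAIL (|-1-2|=3 > 1)], height=3
  node 8: h_left=-1, h_right=3, diff=4 [FAIL (|-1-3|=4 > 1)], height=4
  node 3: h_left=-1, h_right=4, diff=5 [FAIL (|-1-4|=5 > 1)], height=5
  node 2: h_left=-1, h_right=5, diff=6 [FAIL (|-1-5|=6 > 1)], height=6
  node 1: h_left=-1, h_right=6, diff=7 [FAIL (|-1-6|=7 > 1)], height=7
Node 34 violates the condition: |-1 - 1| = 2 > 1.
Result: Not balanced


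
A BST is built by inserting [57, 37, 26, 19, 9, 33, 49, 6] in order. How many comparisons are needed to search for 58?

Search path for 58: 57
Found: False
Comparisons: 1


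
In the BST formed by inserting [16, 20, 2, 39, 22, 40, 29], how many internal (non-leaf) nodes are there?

Tree built from: [16, 20, 2, 39, 22, 40, 29]
Tree (level-order array): [16, 2, 20, None, None, None, 39, 22, 40, None, 29]
Rule: An internal node has at least one child.
Per-node child counts:
  node 16: 2 child(ren)
  node 2: 0 child(ren)
  node 20: 1 child(ren)
  node 39: 2 child(ren)
  node 22: 1 child(ren)
  node 29: 0 child(ren)
  node 40: 0 child(ren)
Matching nodes: [16, 20, 39, 22]
Count of internal (non-leaf) nodes: 4


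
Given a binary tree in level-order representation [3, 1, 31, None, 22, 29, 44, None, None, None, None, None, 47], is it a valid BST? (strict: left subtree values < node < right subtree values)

Level-order array: [3, 1, 31, None, 22, 29, 44, None, None, None, None, None, 47]
Validate using subtree bounds (lo, hi): at each node, require lo < value < hi,
then recurse left with hi=value and right with lo=value.
Preorder trace (stopping at first violation):
  at node 3 with bounds (-inf, +inf): OK
  at node 1 with bounds (-inf, 3): OK
  at node 22 with bounds (1, 3): VIOLATION
Node 22 violates its bound: not (1 < 22 < 3).
Result: Not a valid BST


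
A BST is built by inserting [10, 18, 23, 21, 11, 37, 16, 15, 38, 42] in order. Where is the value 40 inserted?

Starting tree (level order): [10, None, 18, 11, 23, None, 16, 21, 37, 15, None, None, None, None, 38, None, None, None, 42]
Insertion path: 10 -> 18 -> 23 -> 37 -> 38 -> 42
Result: insert 40 as left child of 42
Final tree (level order): [10, None, 18, 11, 23, None, 16, 21, 37, 15, None, None, None, None, 38, None, None, None, 42, 40]


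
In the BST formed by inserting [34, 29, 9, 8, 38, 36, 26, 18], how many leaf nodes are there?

Tree built from: [34, 29, 9, 8, 38, 36, 26, 18]
Tree (level-order array): [34, 29, 38, 9, None, 36, None, 8, 26, None, None, None, None, 18]
Rule: A leaf has 0 children.
Per-node child counts:
  node 34: 2 child(ren)
  node 29: 1 child(ren)
  node 9: 2 child(ren)
  node 8: 0 child(ren)
  node 26: 1 child(ren)
  node 18: 0 child(ren)
  node 38: 1 child(ren)
  node 36: 0 child(ren)
Matching nodes: [8, 18, 36]
Count of leaf nodes: 3


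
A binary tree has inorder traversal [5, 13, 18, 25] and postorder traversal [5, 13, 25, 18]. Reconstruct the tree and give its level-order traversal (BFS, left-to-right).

Inorder:   [5, 13, 18, 25]
Postorder: [5, 13, 25, 18]
Algorithm: postorder visits root last, so walk postorder right-to-left;
each value is the root of the current inorder slice — split it at that
value, recurse on the right subtree first, then the left.
Recursive splits:
  root=18; inorder splits into left=[5, 13], right=[25]
  root=25; inorder splits into left=[], right=[]
  root=13; inorder splits into left=[5], right=[]
  root=5; inorder splits into left=[], right=[]
Reconstructed level-order: [18, 13, 25, 5]


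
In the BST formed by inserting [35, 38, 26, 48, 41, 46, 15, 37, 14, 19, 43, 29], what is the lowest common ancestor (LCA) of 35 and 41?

Tree insertion order: [35, 38, 26, 48, 41, 46, 15, 37, 14, 19, 43, 29]
Tree (level-order array): [35, 26, 38, 15, 29, 37, 48, 14, 19, None, None, None, None, 41, None, None, None, None, None, None, 46, 43]
In a BST, the LCA of p=35, q=41 is the first node v on the
root-to-leaf path with p <= v <= q (go left if both < v, right if both > v).
Walk from root:
  at 35: 35 <= 35 <= 41, this is the LCA
LCA = 35


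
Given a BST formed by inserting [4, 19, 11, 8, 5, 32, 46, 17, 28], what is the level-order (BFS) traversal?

Tree insertion order: [4, 19, 11, 8, 5, 32, 46, 17, 28]
Tree (level-order array): [4, None, 19, 11, 32, 8, 17, 28, 46, 5]
BFS from the root, enqueuing left then right child of each popped node:
  queue [4] -> pop 4, enqueue [19], visited so far: [4]
  queue [19] -> pop 19, enqueue [11, 32], visited so far: [4, 19]
  queue [11, 32] -> pop 11, enqueue [8, 17], visited so far: [4, 19, 11]
  queue [32, 8, 17] -> pop 32, enqueue [28, 46], visited so far: [4, 19, 11, 32]
  queue [8, 17, 28, 46] -> pop 8, enqueue [5], visited so far: [4, 19, 11, 32, 8]
  queue [17, 28, 46, 5] -> pop 17, enqueue [none], visited so far: [4, 19, 11, 32, 8, 17]
  queue [28, 46, 5] -> pop 28, enqueue [none], visited so far: [4, 19, 11, 32, 8, 17, 28]
  queue [46, 5] -> pop 46, enqueue [none], visited so far: [4, 19, 11, 32, 8, 17, 28, 46]
  queue [5] -> pop 5, enqueue [none], visited so far: [4, 19, 11, 32, 8, 17, 28, 46, 5]
Result: [4, 19, 11, 32, 8, 17, 28, 46, 5]


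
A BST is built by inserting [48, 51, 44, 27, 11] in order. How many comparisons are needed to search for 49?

Search path for 49: 48 -> 51
Found: False
Comparisons: 2


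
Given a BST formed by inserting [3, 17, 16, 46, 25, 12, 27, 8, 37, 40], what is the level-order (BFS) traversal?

Tree insertion order: [3, 17, 16, 46, 25, 12, 27, 8, 37, 40]
Tree (level-order array): [3, None, 17, 16, 46, 12, None, 25, None, 8, None, None, 27, None, None, None, 37, None, 40]
BFS from the root, enqueuing left then right child of each popped node:
  queue [3] -> pop 3, enqueue [17], visited so far: [3]
  queue [17] -> pop 17, enqueue [16, 46], visited so far: [3, 17]
  queue [16, 46] -> pop 16, enqueue [12], visited so far: [3, 17, 16]
  queue [46, 12] -> pop 46, enqueue [25], visited so far: [3, 17, 16, 46]
  queue [12, 25] -> pop 12, enqueue [8], visited so far: [3, 17, 16, 46, 12]
  queue [25, 8] -> pop 25, enqueue [27], visited so far: [3, 17, 16, 46, 12, 25]
  queue [8, 27] -> pop 8, enqueue [none], visited so far: [3, 17, 16, 46, 12, 25, 8]
  queue [27] -> pop 27, enqueue [37], visited so far: [3, 17, 16, 46, 12, 25, 8, 27]
  queue [37] -> pop 37, enqueue [40], visited so far: [3, 17, 16, 46, 12, 25, 8, 27, 37]
  queue [40] -> pop 40, enqueue [none], visited so far: [3, 17, 16, 46, 12, 25, 8, 27, 37, 40]
Result: [3, 17, 16, 46, 12, 25, 8, 27, 37, 40]


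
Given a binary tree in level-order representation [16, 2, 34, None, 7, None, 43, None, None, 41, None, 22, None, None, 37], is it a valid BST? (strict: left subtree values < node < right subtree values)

Level-order array: [16, 2, 34, None, 7, None, 43, None, None, 41, None, 22, None, None, 37]
Validate using subtree bounds (lo, hi): at each node, require lo < value < hi,
then recurse left with hi=value and right with lo=value.
Preorder trace (stopping at first violation):
  at node 16 with bounds (-inf, +inf): OK
  at node 2 with bounds (-inf, 16): OK
  at node 7 with bounds (2, 16): OK
  at node 34 with bounds (16, +inf): OK
  at node 43 with bounds (34, +inf): OK
  at node 41 with bounds (34, 43): OK
  at node 22 with bounds (34, 41): VIOLATION
Node 22 violates its bound: not (34 < 22 < 41).
Result: Not a valid BST


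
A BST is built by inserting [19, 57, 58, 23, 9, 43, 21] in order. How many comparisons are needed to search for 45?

Search path for 45: 19 -> 57 -> 23 -> 43
Found: False
Comparisons: 4


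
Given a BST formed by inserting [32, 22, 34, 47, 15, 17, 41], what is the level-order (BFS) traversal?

Tree insertion order: [32, 22, 34, 47, 15, 17, 41]
Tree (level-order array): [32, 22, 34, 15, None, None, 47, None, 17, 41]
BFS from the root, enqueuing left then right child of each popped node:
  queue [32] -> pop 32, enqueue [22, 34], visited so far: [32]
  queue [22, 34] -> pop 22, enqueue [15], visited so far: [32, 22]
  queue [34, 15] -> pop 34, enqueue [47], visited so far: [32, 22, 34]
  queue [15, 47] -> pop 15, enqueue [17], visited so far: [32, 22, 34, 15]
  queue [47, 17] -> pop 47, enqueue [41], visited so far: [32, 22, 34, 15, 47]
  queue [17, 41] -> pop 17, enqueue [none], visited so far: [32, 22, 34, 15, 47, 17]
  queue [41] -> pop 41, enqueue [none], visited so far: [32, 22, 34, 15, 47, 17, 41]
Result: [32, 22, 34, 15, 47, 17, 41]


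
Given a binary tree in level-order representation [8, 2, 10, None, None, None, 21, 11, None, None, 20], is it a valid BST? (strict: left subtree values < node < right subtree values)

Level-order array: [8, 2, 10, None, None, None, 21, 11, None, None, 20]
Validate using subtree bounds (lo, hi): at each node, require lo < value < hi,
then recurse left with hi=value and right with lo=value.
Preorder trace (stopping at first violation):
  at node 8 with bounds (-inf, +inf): OK
  at node 2 with bounds (-inf, 8): OK
  at node 10 with bounds (8, +inf): OK
  at node 21 with bounds (10, +inf): OK
  at node 11 with bounds (10, 21): OK
  at node 20 with bounds (11, 21): OK
No violation found at any node.
Result: Valid BST


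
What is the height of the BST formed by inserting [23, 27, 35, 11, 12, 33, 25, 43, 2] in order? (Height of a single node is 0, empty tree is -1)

Insertion order: [23, 27, 35, 11, 12, 33, 25, 43, 2]
Tree (level-order array): [23, 11, 27, 2, 12, 25, 35, None, None, None, None, None, None, 33, 43]
Compute height bottom-up (empty subtree = -1):
  height(2) = 1 + max(-1, -1) = 0
  height(12) = 1 + max(-1, -1) = 0
  height(11) = 1 + max(0, 0) = 1
  height(25) = 1 + max(-1, -1) = 0
  height(33) = 1 + max(-1, -1) = 0
  height(43) = 1 + max(-1, -1) = 0
  height(35) = 1 + max(0, 0) = 1
  height(27) = 1 + max(0, 1) = 2
  height(23) = 1 + max(1, 2) = 3
Height = 3


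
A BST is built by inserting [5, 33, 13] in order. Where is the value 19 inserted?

Starting tree (level order): [5, None, 33, 13]
Insertion path: 5 -> 33 -> 13
Result: insert 19 as right child of 13
Final tree (level order): [5, None, 33, 13, None, None, 19]


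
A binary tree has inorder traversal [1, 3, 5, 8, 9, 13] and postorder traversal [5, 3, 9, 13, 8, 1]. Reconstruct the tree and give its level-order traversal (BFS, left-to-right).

Inorder:   [1, 3, 5, 8, 9, 13]
Postorder: [5, 3, 9, 13, 8, 1]
Algorithm: postorder visits root last, so walk postorder right-to-left;
each value is the root of the current inorder slice — split it at that
value, recurse on the right subtree first, then the left.
Recursive splits:
  root=1; inorder splits into left=[], right=[3, 5, 8, 9, 13]
  root=8; inorder splits into left=[3, 5], right=[9, 13]
  root=13; inorder splits into left=[9], right=[]
  root=9; inorder splits into left=[], right=[]
  root=3; inorder splits into left=[], right=[5]
  root=5; inorder splits into left=[], right=[]
Reconstructed level-order: [1, 8, 3, 13, 5, 9]


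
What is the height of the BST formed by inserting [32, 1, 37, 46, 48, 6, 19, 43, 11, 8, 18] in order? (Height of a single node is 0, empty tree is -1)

Insertion order: [32, 1, 37, 46, 48, 6, 19, 43, 11, 8, 18]
Tree (level-order array): [32, 1, 37, None, 6, None, 46, None, 19, 43, 48, 11, None, None, None, None, None, 8, 18]
Compute height bottom-up (empty subtree = -1):
  height(8) = 1 + max(-1, -1) = 0
  height(18) = 1 + max(-1, -1) = 0
  height(11) = 1 + max(0, 0) = 1
  height(19) = 1 + max(1, -1) = 2
  height(6) = 1 + max(-1, 2) = 3
  height(1) = 1 + max(-1, 3) = 4
  height(43) = 1 + max(-1, -1) = 0
  height(48) = 1 + max(-1, -1) = 0
  height(46) = 1 + max(0, 0) = 1
  height(37) = 1 + max(-1, 1) = 2
  height(32) = 1 + max(4, 2) = 5
Height = 5


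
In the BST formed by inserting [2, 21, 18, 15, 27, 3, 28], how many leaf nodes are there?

Tree built from: [2, 21, 18, 15, 27, 3, 28]
Tree (level-order array): [2, None, 21, 18, 27, 15, None, None, 28, 3]
Rule: A leaf has 0 children.
Per-node child counts:
  node 2: 1 child(ren)
  node 21: 2 child(ren)
  node 18: 1 child(ren)
  node 15: 1 child(ren)
  node 3: 0 child(ren)
  node 27: 1 child(ren)
  node 28: 0 child(ren)
Matching nodes: [3, 28]
Count of leaf nodes: 2


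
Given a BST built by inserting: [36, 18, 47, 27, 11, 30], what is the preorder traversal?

Tree insertion order: [36, 18, 47, 27, 11, 30]
Tree (level-order array): [36, 18, 47, 11, 27, None, None, None, None, None, 30]
Preorder traversal: [36, 18, 11, 27, 30, 47]


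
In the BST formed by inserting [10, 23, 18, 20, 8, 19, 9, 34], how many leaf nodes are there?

Tree built from: [10, 23, 18, 20, 8, 19, 9, 34]
Tree (level-order array): [10, 8, 23, None, 9, 18, 34, None, None, None, 20, None, None, 19]
Rule: A leaf has 0 children.
Per-node child counts:
  node 10: 2 child(ren)
  node 8: 1 child(ren)
  node 9: 0 child(ren)
  node 23: 2 child(ren)
  node 18: 1 child(ren)
  node 20: 1 child(ren)
  node 19: 0 child(ren)
  node 34: 0 child(ren)
Matching nodes: [9, 19, 34]
Count of leaf nodes: 3


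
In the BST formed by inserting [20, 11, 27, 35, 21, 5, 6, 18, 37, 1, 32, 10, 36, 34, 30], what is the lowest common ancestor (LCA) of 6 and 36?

Tree insertion order: [20, 11, 27, 35, 21, 5, 6, 18, 37, 1, 32, 10, 36, 34, 30]
Tree (level-order array): [20, 11, 27, 5, 18, 21, 35, 1, 6, None, None, None, None, 32, 37, None, None, None, 10, 30, 34, 36]
In a BST, the LCA of p=6, q=36 is the first node v on the
root-to-leaf path with p <= v <= q (go left if both < v, right if both > v).
Walk from root:
  at 20: 6 <= 20 <= 36, this is the LCA
LCA = 20


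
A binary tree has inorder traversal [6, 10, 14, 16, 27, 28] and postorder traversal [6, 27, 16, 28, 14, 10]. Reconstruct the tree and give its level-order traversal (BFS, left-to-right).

Inorder:   [6, 10, 14, 16, 27, 28]
Postorder: [6, 27, 16, 28, 14, 10]
Algorithm: postorder visits root last, so walk postorder right-to-left;
each value is the root of the current inorder slice — split it at that
value, recurse on the right subtree first, then the left.
Recursive splits:
  root=10; inorder splits into left=[6], right=[14, 16, 27, 28]
  root=14; inorder splits into left=[], right=[16, 27, 28]
  root=28; inorder splits into left=[16, 27], right=[]
  root=16; inorder splits into left=[], right=[27]
  root=27; inorder splits into left=[], right=[]
  root=6; inorder splits into left=[], right=[]
Reconstructed level-order: [10, 6, 14, 28, 16, 27]


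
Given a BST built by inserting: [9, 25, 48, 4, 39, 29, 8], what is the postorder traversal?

Tree insertion order: [9, 25, 48, 4, 39, 29, 8]
Tree (level-order array): [9, 4, 25, None, 8, None, 48, None, None, 39, None, 29]
Postorder traversal: [8, 4, 29, 39, 48, 25, 9]


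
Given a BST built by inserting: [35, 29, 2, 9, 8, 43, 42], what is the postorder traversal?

Tree insertion order: [35, 29, 2, 9, 8, 43, 42]
Tree (level-order array): [35, 29, 43, 2, None, 42, None, None, 9, None, None, 8]
Postorder traversal: [8, 9, 2, 29, 42, 43, 35]


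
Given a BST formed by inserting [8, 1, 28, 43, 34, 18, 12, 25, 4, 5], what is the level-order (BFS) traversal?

Tree insertion order: [8, 1, 28, 43, 34, 18, 12, 25, 4, 5]
Tree (level-order array): [8, 1, 28, None, 4, 18, 43, None, 5, 12, 25, 34]
BFS from the root, enqueuing left then right child of each popped node:
  queue [8] -> pop 8, enqueue [1, 28], visited so far: [8]
  queue [1, 28] -> pop 1, enqueue [4], visited so far: [8, 1]
  queue [28, 4] -> pop 28, enqueue [18, 43], visited so far: [8, 1, 28]
  queue [4, 18, 43] -> pop 4, enqueue [5], visited so far: [8, 1, 28, 4]
  queue [18, 43, 5] -> pop 18, enqueue [12, 25], visited so far: [8, 1, 28, 4, 18]
  queue [43, 5, 12, 25] -> pop 43, enqueue [34], visited so far: [8, 1, 28, 4, 18, 43]
  queue [5, 12, 25, 34] -> pop 5, enqueue [none], visited so far: [8, 1, 28, 4, 18, 43, 5]
  queue [12, 25, 34] -> pop 12, enqueue [none], visited so far: [8, 1, 28, 4, 18, 43, 5, 12]
  queue [25, 34] -> pop 25, enqueue [none], visited so far: [8, 1, 28, 4, 18, 43, 5, 12, 25]
  queue [34] -> pop 34, enqueue [none], visited so far: [8, 1, 28, 4, 18, 43, 5, 12, 25, 34]
Result: [8, 1, 28, 4, 18, 43, 5, 12, 25, 34]


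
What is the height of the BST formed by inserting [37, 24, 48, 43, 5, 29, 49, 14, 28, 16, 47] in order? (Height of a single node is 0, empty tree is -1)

Insertion order: [37, 24, 48, 43, 5, 29, 49, 14, 28, 16, 47]
Tree (level-order array): [37, 24, 48, 5, 29, 43, 49, None, 14, 28, None, None, 47, None, None, None, 16]
Compute height bottom-up (empty subtree = -1):
  height(16) = 1 + max(-1, -1) = 0
  height(14) = 1 + max(-1, 0) = 1
  height(5) = 1 + max(-1, 1) = 2
  height(28) = 1 + max(-1, -1) = 0
  height(29) = 1 + max(0, -1) = 1
  height(24) = 1 + max(2, 1) = 3
  height(47) = 1 + max(-1, -1) = 0
  height(43) = 1 + max(-1, 0) = 1
  height(49) = 1 + max(-1, -1) = 0
  height(48) = 1 + max(1, 0) = 2
  height(37) = 1 + max(3, 2) = 4
Height = 4


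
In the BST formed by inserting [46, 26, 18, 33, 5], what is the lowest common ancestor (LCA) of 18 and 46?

Tree insertion order: [46, 26, 18, 33, 5]
Tree (level-order array): [46, 26, None, 18, 33, 5]
In a BST, the LCA of p=18, q=46 is the first node v on the
root-to-leaf path with p <= v <= q (go left if both < v, right if both > v).
Walk from root:
  at 46: 18 <= 46 <= 46, this is the LCA
LCA = 46


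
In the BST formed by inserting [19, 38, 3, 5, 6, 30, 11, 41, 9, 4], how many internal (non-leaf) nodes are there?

Tree built from: [19, 38, 3, 5, 6, 30, 11, 41, 9, 4]
Tree (level-order array): [19, 3, 38, None, 5, 30, 41, 4, 6, None, None, None, None, None, None, None, 11, 9]
Rule: An internal node has at least one child.
Per-node child counts:
  node 19: 2 child(ren)
  node 3: 1 child(ren)
  node 5: 2 child(ren)
  node 4: 0 child(ren)
  node 6: 1 child(ren)
  node 11: 1 child(ren)
  node 9: 0 child(ren)
  node 38: 2 child(ren)
  node 30: 0 child(ren)
  node 41: 0 child(ren)
Matching nodes: [19, 3, 5, 6, 11, 38]
Count of internal (non-leaf) nodes: 6


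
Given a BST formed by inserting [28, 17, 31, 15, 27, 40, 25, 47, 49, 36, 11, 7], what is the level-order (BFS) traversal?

Tree insertion order: [28, 17, 31, 15, 27, 40, 25, 47, 49, 36, 11, 7]
Tree (level-order array): [28, 17, 31, 15, 27, None, 40, 11, None, 25, None, 36, 47, 7, None, None, None, None, None, None, 49]
BFS from the root, enqueuing left then right child of each popped node:
  queue [28] -> pop 28, enqueue [17, 31], visited so far: [28]
  queue [17, 31] -> pop 17, enqueue [15, 27], visited so far: [28, 17]
  queue [31, 15, 27] -> pop 31, enqueue [40], visited so far: [28, 17, 31]
  queue [15, 27, 40] -> pop 15, enqueue [11], visited so far: [28, 17, 31, 15]
  queue [27, 40, 11] -> pop 27, enqueue [25], visited so far: [28, 17, 31, 15, 27]
  queue [40, 11, 25] -> pop 40, enqueue [36, 47], visited so far: [28, 17, 31, 15, 27, 40]
  queue [11, 25, 36, 47] -> pop 11, enqueue [7], visited so far: [28, 17, 31, 15, 27, 40, 11]
  queue [25, 36, 47, 7] -> pop 25, enqueue [none], visited so far: [28, 17, 31, 15, 27, 40, 11, 25]
  queue [36, 47, 7] -> pop 36, enqueue [none], visited so far: [28, 17, 31, 15, 27, 40, 11, 25, 36]
  queue [47, 7] -> pop 47, enqueue [49], visited so far: [28, 17, 31, 15, 27, 40, 11, 25, 36, 47]
  queue [7, 49] -> pop 7, enqueue [none], visited so far: [28, 17, 31, 15, 27, 40, 11, 25, 36, 47, 7]
  queue [49] -> pop 49, enqueue [none], visited so far: [28, 17, 31, 15, 27, 40, 11, 25, 36, 47, 7, 49]
Result: [28, 17, 31, 15, 27, 40, 11, 25, 36, 47, 7, 49]


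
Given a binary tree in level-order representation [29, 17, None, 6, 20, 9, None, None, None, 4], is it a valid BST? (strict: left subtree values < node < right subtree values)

Level-order array: [29, 17, None, 6, 20, 9, None, None, None, 4]
Validate using subtree bounds (lo, hi): at each node, require lo < value < hi,
then recurse left with hi=value and right with lo=value.
Preorder trace (stopping at first violation):
  at node 29 with bounds (-inf, +inf): OK
  at node 17 with bounds (-inf, 29): OK
  at node 6 with bounds (-inf, 17): OK
  at node 9 with bounds (-inf, 6): VIOLATION
Node 9 violates its bound: not (-inf < 9 < 6).
Result: Not a valid BST


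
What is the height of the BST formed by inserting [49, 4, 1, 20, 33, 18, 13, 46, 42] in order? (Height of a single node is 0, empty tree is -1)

Insertion order: [49, 4, 1, 20, 33, 18, 13, 46, 42]
Tree (level-order array): [49, 4, None, 1, 20, None, None, 18, 33, 13, None, None, 46, None, None, 42]
Compute height bottom-up (empty subtree = -1):
  height(1) = 1 + max(-1, -1) = 0
  height(13) = 1 + max(-1, -1) = 0
  height(18) = 1 + max(0, -1) = 1
  height(42) = 1 + max(-1, -1) = 0
  height(46) = 1 + max(0, -1) = 1
  height(33) = 1 + max(-1, 1) = 2
  height(20) = 1 + max(1, 2) = 3
  height(4) = 1 + max(0, 3) = 4
  height(49) = 1 + max(4, -1) = 5
Height = 5


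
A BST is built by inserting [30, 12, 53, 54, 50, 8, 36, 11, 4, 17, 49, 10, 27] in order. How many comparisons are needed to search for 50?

Search path for 50: 30 -> 53 -> 50
Found: True
Comparisons: 3


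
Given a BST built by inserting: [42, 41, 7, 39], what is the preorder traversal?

Tree insertion order: [42, 41, 7, 39]
Tree (level-order array): [42, 41, None, 7, None, None, 39]
Preorder traversal: [42, 41, 7, 39]


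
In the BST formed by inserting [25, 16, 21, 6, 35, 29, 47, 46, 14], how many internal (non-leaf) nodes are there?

Tree built from: [25, 16, 21, 6, 35, 29, 47, 46, 14]
Tree (level-order array): [25, 16, 35, 6, 21, 29, 47, None, 14, None, None, None, None, 46]
Rule: An internal node has at least one child.
Per-node child counts:
  node 25: 2 child(ren)
  node 16: 2 child(ren)
  node 6: 1 child(ren)
  node 14: 0 child(ren)
  node 21: 0 child(ren)
  node 35: 2 child(ren)
  node 29: 0 child(ren)
  node 47: 1 child(ren)
  node 46: 0 child(ren)
Matching nodes: [25, 16, 6, 35, 47]
Count of internal (non-leaf) nodes: 5


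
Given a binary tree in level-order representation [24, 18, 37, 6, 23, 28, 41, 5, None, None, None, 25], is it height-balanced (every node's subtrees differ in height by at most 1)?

Tree (level-order array): [24, 18, 37, 6, 23, 28, 41, 5, None, None, None, 25]
Definition: a tree is height-balanced if, at every node, |h(left) - h(right)| <= 1 (empty subtree has height -1).
Bottom-up per-node check:
  node 5: h_left=-1, h_right=-1, diff=0 [OK], height=0
  node 6: h_left=0, h_right=-1, diff=1 [OK], height=1
  node 23: h_left=-1, h_right=-1, diff=0 [OK], height=0
  node 18: h_left=1, h_right=0, diff=1 [OK], height=2
  node 25: h_left=-1, h_right=-1, diff=0 [OK], height=0
  node 28: h_left=0, h_right=-1, diff=1 [OK], height=1
  node 41: h_left=-1, h_right=-1, diff=0 [OK], height=0
  node 37: h_left=1, h_right=0, diff=1 [OK], height=2
  node 24: h_left=2, h_right=2, diff=0 [OK], height=3
All nodes satisfy the balance condition.
Result: Balanced


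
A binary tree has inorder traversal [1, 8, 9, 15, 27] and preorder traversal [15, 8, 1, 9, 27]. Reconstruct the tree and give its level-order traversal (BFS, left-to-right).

Inorder:  [1, 8, 9, 15, 27]
Preorder: [15, 8, 1, 9, 27]
Algorithm: preorder visits root first, so consume preorder in order;
for each root, split the current inorder slice at that value into
left-subtree inorder and right-subtree inorder, then recurse.
Recursive splits:
  root=15; inorder splits into left=[1, 8, 9], right=[27]
  root=8; inorder splits into left=[1], right=[9]
  root=1; inorder splits into left=[], right=[]
  root=9; inorder splits into left=[], right=[]
  root=27; inorder splits into left=[], right=[]
Reconstructed level-order: [15, 8, 27, 1, 9]


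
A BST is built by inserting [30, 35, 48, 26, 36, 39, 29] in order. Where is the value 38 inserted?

Starting tree (level order): [30, 26, 35, None, 29, None, 48, None, None, 36, None, None, 39]
Insertion path: 30 -> 35 -> 48 -> 36 -> 39
Result: insert 38 as left child of 39
Final tree (level order): [30, 26, 35, None, 29, None, 48, None, None, 36, None, None, 39, 38]


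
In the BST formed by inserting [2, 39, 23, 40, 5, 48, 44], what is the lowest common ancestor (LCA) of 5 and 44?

Tree insertion order: [2, 39, 23, 40, 5, 48, 44]
Tree (level-order array): [2, None, 39, 23, 40, 5, None, None, 48, None, None, 44]
In a BST, the LCA of p=5, q=44 is the first node v on the
root-to-leaf path with p <= v <= q (go left if both < v, right if both > v).
Walk from root:
  at 2: both 5 and 44 > 2, go right
  at 39: 5 <= 39 <= 44, this is the LCA
LCA = 39


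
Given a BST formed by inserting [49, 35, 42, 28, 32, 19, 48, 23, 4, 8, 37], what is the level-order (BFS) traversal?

Tree insertion order: [49, 35, 42, 28, 32, 19, 48, 23, 4, 8, 37]
Tree (level-order array): [49, 35, None, 28, 42, 19, 32, 37, 48, 4, 23, None, None, None, None, None, None, None, 8]
BFS from the root, enqueuing left then right child of each popped node:
  queue [49] -> pop 49, enqueue [35], visited so far: [49]
  queue [35] -> pop 35, enqueue [28, 42], visited so far: [49, 35]
  queue [28, 42] -> pop 28, enqueue [19, 32], visited so far: [49, 35, 28]
  queue [42, 19, 32] -> pop 42, enqueue [37, 48], visited so far: [49, 35, 28, 42]
  queue [19, 32, 37, 48] -> pop 19, enqueue [4, 23], visited so far: [49, 35, 28, 42, 19]
  queue [32, 37, 48, 4, 23] -> pop 32, enqueue [none], visited so far: [49, 35, 28, 42, 19, 32]
  queue [37, 48, 4, 23] -> pop 37, enqueue [none], visited so far: [49, 35, 28, 42, 19, 32, 37]
  queue [48, 4, 23] -> pop 48, enqueue [none], visited so far: [49, 35, 28, 42, 19, 32, 37, 48]
  queue [4, 23] -> pop 4, enqueue [8], visited so far: [49, 35, 28, 42, 19, 32, 37, 48, 4]
  queue [23, 8] -> pop 23, enqueue [none], visited so far: [49, 35, 28, 42, 19, 32, 37, 48, 4, 23]
  queue [8] -> pop 8, enqueue [none], visited so far: [49, 35, 28, 42, 19, 32, 37, 48, 4, 23, 8]
Result: [49, 35, 28, 42, 19, 32, 37, 48, 4, 23, 8]


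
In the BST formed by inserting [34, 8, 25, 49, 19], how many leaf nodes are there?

Tree built from: [34, 8, 25, 49, 19]
Tree (level-order array): [34, 8, 49, None, 25, None, None, 19]
Rule: A leaf has 0 children.
Per-node child counts:
  node 34: 2 child(ren)
  node 8: 1 child(ren)
  node 25: 1 child(ren)
  node 19: 0 child(ren)
  node 49: 0 child(ren)
Matching nodes: [19, 49]
Count of leaf nodes: 2


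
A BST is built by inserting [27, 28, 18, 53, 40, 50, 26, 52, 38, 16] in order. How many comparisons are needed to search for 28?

Search path for 28: 27 -> 28
Found: True
Comparisons: 2


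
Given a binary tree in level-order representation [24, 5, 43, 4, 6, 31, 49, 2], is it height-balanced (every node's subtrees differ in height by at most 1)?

Tree (level-order array): [24, 5, 43, 4, 6, 31, 49, 2]
Definition: a tree is height-balanced if, at every node, |h(left) - h(right)| <= 1 (empty subtree has height -1).
Bottom-up per-node check:
  node 2: h_left=-1, h_right=-1, diff=0 [OK], height=0
  node 4: h_left=0, h_right=-1, diff=1 [OK], height=1
  node 6: h_left=-1, h_right=-1, diff=0 [OK], height=0
  node 5: h_left=1, h_right=0, diff=1 [OK], height=2
  node 31: h_left=-1, h_right=-1, diff=0 [OK], height=0
  node 49: h_left=-1, h_right=-1, diff=0 [OK], height=0
  node 43: h_left=0, h_right=0, diff=0 [OK], height=1
  node 24: h_left=2, h_right=1, diff=1 [OK], height=3
All nodes satisfy the balance condition.
Result: Balanced


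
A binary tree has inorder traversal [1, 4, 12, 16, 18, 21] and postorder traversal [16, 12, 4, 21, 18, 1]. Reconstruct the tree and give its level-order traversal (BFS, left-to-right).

Inorder:   [1, 4, 12, 16, 18, 21]
Postorder: [16, 12, 4, 21, 18, 1]
Algorithm: postorder visits root last, so walk postorder right-to-left;
each value is the root of the current inorder slice — split it at that
value, recurse on the right subtree first, then the left.
Recursive splits:
  root=1; inorder splits into left=[], right=[4, 12, 16, 18, 21]
  root=18; inorder splits into left=[4, 12, 16], right=[21]
  root=21; inorder splits into left=[], right=[]
  root=4; inorder splits into left=[], right=[12, 16]
  root=12; inorder splits into left=[], right=[16]
  root=16; inorder splits into left=[], right=[]
Reconstructed level-order: [1, 18, 4, 21, 12, 16]


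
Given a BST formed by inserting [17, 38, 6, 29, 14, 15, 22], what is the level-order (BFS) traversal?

Tree insertion order: [17, 38, 6, 29, 14, 15, 22]
Tree (level-order array): [17, 6, 38, None, 14, 29, None, None, 15, 22]
BFS from the root, enqueuing left then right child of each popped node:
  queue [17] -> pop 17, enqueue [6, 38], visited so far: [17]
  queue [6, 38] -> pop 6, enqueue [14], visited so far: [17, 6]
  queue [38, 14] -> pop 38, enqueue [29], visited so far: [17, 6, 38]
  queue [14, 29] -> pop 14, enqueue [15], visited so far: [17, 6, 38, 14]
  queue [29, 15] -> pop 29, enqueue [22], visited so far: [17, 6, 38, 14, 29]
  queue [15, 22] -> pop 15, enqueue [none], visited so far: [17, 6, 38, 14, 29, 15]
  queue [22] -> pop 22, enqueue [none], visited so far: [17, 6, 38, 14, 29, 15, 22]
Result: [17, 6, 38, 14, 29, 15, 22]


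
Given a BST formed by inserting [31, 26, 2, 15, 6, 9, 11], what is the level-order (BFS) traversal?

Tree insertion order: [31, 26, 2, 15, 6, 9, 11]
Tree (level-order array): [31, 26, None, 2, None, None, 15, 6, None, None, 9, None, 11]
BFS from the root, enqueuing left then right child of each popped node:
  queue [31] -> pop 31, enqueue [26], visited so far: [31]
  queue [26] -> pop 26, enqueue [2], visited so far: [31, 26]
  queue [2] -> pop 2, enqueue [15], visited so far: [31, 26, 2]
  queue [15] -> pop 15, enqueue [6], visited so far: [31, 26, 2, 15]
  queue [6] -> pop 6, enqueue [9], visited so far: [31, 26, 2, 15, 6]
  queue [9] -> pop 9, enqueue [11], visited so far: [31, 26, 2, 15, 6, 9]
  queue [11] -> pop 11, enqueue [none], visited so far: [31, 26, 2, 15, 6, 9, 11]
Result: [31, 26, 2, 15, 6, 9, 11]


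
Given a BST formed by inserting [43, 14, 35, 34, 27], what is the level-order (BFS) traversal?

Tree insertion order: [43, 14, 35, 34, 27]
Tree (level-order array): [43, 14, None, None, 35, 34, None, 27]
BFS from the root, enqueuing left then right child of each popped node:
  queue [43] -> pop 43, enqueue [14], visited so far: [43]
  queue [14] -> pop 14, enqueue [35], visited so far: [43, 14]
  queue [35] -> pop 35, enqueue [34], visited so far: [43, 14, 35]
  queue [34] -> pop 34, enqueue [27], visited so far: [43, 14, 35, 34]
  queue [27] -> pop 27, enqueue [none], visited so far: [43, 14, 35, 34, 27]
Result: [43, 14, 35, 34, 27]


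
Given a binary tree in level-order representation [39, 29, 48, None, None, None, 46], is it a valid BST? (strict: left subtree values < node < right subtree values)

Level-order array: [39, 29, 48, None, None, None, 46]
Validate using subtree bounds (lo, hi): at each node, require lo < value < hi,
then recurse left with hi=value and right with lo=value.
Preorder trace (stopping at first violation):
  at node 39 with bounds (-inf, +inf): OK
  at node 29 with bounds (-inf, 39): OK
  at node 48 with bounds (39, +inf): OK
  at node 46 with bounds (48, +inf): VIOLATION
Node 46 violates its bound: not (48 < 46 < +inf).
Result: Not a valid BST


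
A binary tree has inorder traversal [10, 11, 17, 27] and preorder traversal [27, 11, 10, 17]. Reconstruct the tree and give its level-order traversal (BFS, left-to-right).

Inorder:  [10, 11, 17, 27]
Preorder: [27, 11, 10, 17]
Algorithm: preorder visits root first, so consume preorder in order;
for each root, split the current inorder slice at that value into
left-subtree inorder and right-subtree inorder, then recurse.
Recursive splits:
  root=27; inorder splits into left=[10, 11, 17], right=[]
  root=11; inorder splits into left=[10], right=[17]
  root=10; inorder splits into left=[], right=[]
  root=17; inorder splits into left=[], right=[]
Reconstructed level-order: [27, 11, 10, 17]


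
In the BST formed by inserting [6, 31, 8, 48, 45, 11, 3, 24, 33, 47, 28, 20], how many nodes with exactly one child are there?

Tree built from: [6, 31, 8, 48, 45, 11, 3, 24, 33, 47, 28, 20]
Tree (level-order array): [6, 3, 31, None, None, 8, 48, None, 11, 45, None, None, 24, 33, 47, 20, 28]
Rule: These are nodes with exactly 1 non-null child.
Per-node child counts:
  node 6: 2 child(ren)
  node 3: 0 child(ren)
  node 31: 2 child(ren)
  node 8: 1 child(ren)
  node 11: 1 child(ren)
  node 24: 2 child(ren)
  node 20: 0 child(ren)
  node 28: 0 child(ren)
  node 48: 1 child(ren)
  node 45: 2 child(ren)
  node 33: 0 child(ren)
  node 47: 0 child(ren)
Matching nodes: [8, 11, 48]
Count of nodes with exactly one child: 3


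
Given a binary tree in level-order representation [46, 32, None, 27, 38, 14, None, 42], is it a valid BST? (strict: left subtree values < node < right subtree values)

Level-order array: [46, 32, None, 27, 38, 14, None, 42]
Validate using subtree bounds (lo, hi): at each node, require lo < value < hi,
then recurse left with hi=value and right with lo=value.
Preorder trace (stopping at first violation):
  at node 46 with bounds (-inf, +inf): OK
  at node 32 with bounds (-inf, 46): OK
  at node 27 with bounds (-inf, 32): OK
  at node 14 with bounds (-inf, 27): OK
  at node 38 with bounds (32, 46): OK
  at node 42 with bounds (32, 38): VIOLATION
Node 42 violates its bound: not (32 < 42 < 38).
Result: Not a valid BST


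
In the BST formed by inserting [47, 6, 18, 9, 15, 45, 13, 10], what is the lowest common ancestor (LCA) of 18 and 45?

Tree insertion order: [47, 6, 18, 9, 15, 45, 13, 10]
Tree (level-order array): [47, 6, None, None, 18, 9, 45, None, 15, None, None, 13, None, 10]
In a BST, the LCA of p=18, q=45 is the first node v on the
root-to-leaf path with p <= v <= q (go left if both < v, right if both > v).
Walk from root:
  at 47: both 18 and 45 < 47, go left
  at 6: both 18 and 45 > 6, go right
  at 18: 18 <= 18 <= 45, this is the LCA
LCA = 18


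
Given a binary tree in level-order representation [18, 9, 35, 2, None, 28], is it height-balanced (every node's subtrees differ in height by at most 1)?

Tree (level-order array): [18, 9, 35, 2, None, 28]
Definition: a tree is height-balanced if, at every node, |h(left) - h(right)| <= 1 (empty subtree has height -1).
Bottom-up per-node check:
  node 2: h_left=-1, h_right=-1, diff=0 [OK], height=0
  node 9: h_left=0, h_right=-1, diff=1 [OK], height=1
  node 28: h_left=-1, h_right=-1, diff=0 [OK], height=0
  node 35: h_left=0, h_right=-1, diff=1 [OK], height=1
  node 18: h_left=1, h_right=1, diff=0 [OK], height=2
All nodes satisfy the balance condition.
Result: Balanced


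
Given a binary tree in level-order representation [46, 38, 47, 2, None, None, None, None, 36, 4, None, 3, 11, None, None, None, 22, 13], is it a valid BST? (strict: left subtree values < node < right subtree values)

Level-order array: [46, 38, 47, 2, None, None, None, None, 36, 4, None, 3, 11, None, None, None, 22, 13]
Validate using subtree bounds (lo, hi): at each node, require lo < value < hi,
then recurse left with hi=value and right with lo=value.
Preorder trace (stopping at first violation):
  at node 46 with bounds (-inf, +inf): OK
  at node 38 with bounds (-inf, 46): OK
  at node 2 with bounds (-inf, 38): OK
  at node 36 with bounds (2, 38): OK
  at node 4 with bounds (2, 36): OK
  at node 3 with bounds (2, 4): OK
  at node 11 with bounds (4, 36): OK
  at node 22 with bounds (11, 36): OK
  at node 13 with bounds (11, 22): OK
  at node 47 with bounds (46, +inf): OK
No violation found at any node.
Result: Valid BST


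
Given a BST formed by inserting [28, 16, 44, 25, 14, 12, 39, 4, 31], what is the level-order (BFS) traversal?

Tree insertion order: [28, 16, 44, 25, 14, 12, 39, 4, 31]
Tree (level-order array): [28, 16, 44, 14, 25, 39, None, 12, None, None, None, 31, None, 4]
BFS from the root, enqueuing left then right child of each popped node:
  queue [28] -> pop 28, enqueue [16, 44], visited so far: [28]
  queue [16, 44] -> pop 16, enqueue [14, 25], visited so far: [28, 16]
  queue [44, 14, 25] -> pop 44, enqueue [39], visited so far: [28, 16, 44]
  queue [14, 25, 39] -> pop 14, enqueue [12], visited so far: [28, 16, 44, 14]
  queue [25, 39, 12] -> pop 25, enqueue [none], visited so far: [28, 16, 44, 14, 25]
  queue [39, 12] -> pop 39, enqueue [31], visited so far: [28, 16, 44, 14, 25, 39]
  queue [12, 31] -> pop 12, enqueue [4], visited so far: [28, 16, 44, 14, 25, 39, 12]
  queue [31, 4] -> pop 31, enqueue [none], visited so far: [28, 16, 44, 14, 25, 39, 12, 31]
  queue [4] -> pop 4, enqueue [none], visited so far: [28, 16, 44, 14, 25, 39, 12, 31, 4]
Result: [28, 16, 44, 14, 25, 39, 12, 31, 4]
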